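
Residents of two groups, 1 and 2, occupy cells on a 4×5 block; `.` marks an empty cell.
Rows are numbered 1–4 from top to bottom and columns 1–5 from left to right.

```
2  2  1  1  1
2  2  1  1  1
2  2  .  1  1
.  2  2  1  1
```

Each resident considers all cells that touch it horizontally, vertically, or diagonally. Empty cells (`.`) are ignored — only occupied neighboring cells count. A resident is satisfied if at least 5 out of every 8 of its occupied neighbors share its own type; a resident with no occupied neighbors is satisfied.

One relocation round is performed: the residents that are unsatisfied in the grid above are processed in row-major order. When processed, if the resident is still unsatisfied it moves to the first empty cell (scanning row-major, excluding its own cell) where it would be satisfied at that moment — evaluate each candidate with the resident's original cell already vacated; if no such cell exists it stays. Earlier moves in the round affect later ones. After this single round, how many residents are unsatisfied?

1

Initially unsatisfied (in order): (1,2), (1,3), (2,3), (4,3).
  (1,2) → (4,1).
  (1,3): now satisfied by earlier moves; stays.
  (2,3): now satisfied by earlier moves; stays.
  (4,3): no empty cell satisfies it; stays.
Resulting grid:
2 . 1 1 1
2 2 1 1 1
2 2 . 1 1
2 2 2 1 1
Unsatisfied now: (4,3).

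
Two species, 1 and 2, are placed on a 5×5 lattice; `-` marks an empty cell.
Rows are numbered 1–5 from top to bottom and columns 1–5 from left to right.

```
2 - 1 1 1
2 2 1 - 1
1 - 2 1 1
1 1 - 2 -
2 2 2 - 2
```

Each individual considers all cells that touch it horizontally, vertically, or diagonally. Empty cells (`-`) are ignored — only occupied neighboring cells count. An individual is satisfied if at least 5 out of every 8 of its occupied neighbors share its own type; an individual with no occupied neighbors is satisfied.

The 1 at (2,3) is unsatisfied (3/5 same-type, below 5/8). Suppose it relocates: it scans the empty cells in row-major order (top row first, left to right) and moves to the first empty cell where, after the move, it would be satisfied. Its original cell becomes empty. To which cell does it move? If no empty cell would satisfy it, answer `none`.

Vacating (2,3). Empty cells in order:
  (1,2): 1/4 same-type → still unsatisfied.
  (2,4): 6/7 same-type → satisfied — stop here.

(2,4)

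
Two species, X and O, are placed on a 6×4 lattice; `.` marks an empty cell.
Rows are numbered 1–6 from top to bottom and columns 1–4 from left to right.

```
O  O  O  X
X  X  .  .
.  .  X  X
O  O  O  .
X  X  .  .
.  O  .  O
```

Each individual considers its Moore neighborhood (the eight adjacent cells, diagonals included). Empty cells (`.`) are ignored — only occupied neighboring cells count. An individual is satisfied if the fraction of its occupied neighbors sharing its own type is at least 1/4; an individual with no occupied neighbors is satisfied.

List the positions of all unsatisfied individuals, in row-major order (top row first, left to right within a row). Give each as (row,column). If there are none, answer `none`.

(1,1)O 1/3 satisfied
(1,2)O 2/4 satisfied
(1,3)O 1/3 satisfied
(1,4)X 0/1 not
(2,1)X 1/3 satisfied
(2,2)X 2/5 satisfied
(3,3)X 2/4 satisfied
(3,4)X 1/2 satisfied
(4,1)O 1/3 satisfied
(4,2)O 2/5 satisfied
(4,3)O 1/4 satisfied
(5,1)X 1/4 satisfied
(5,2)X 1/5 not
(6,2)O 0/2 not
(6,4)O 0/0 satisfied

(1,4), (5,2), (6,2)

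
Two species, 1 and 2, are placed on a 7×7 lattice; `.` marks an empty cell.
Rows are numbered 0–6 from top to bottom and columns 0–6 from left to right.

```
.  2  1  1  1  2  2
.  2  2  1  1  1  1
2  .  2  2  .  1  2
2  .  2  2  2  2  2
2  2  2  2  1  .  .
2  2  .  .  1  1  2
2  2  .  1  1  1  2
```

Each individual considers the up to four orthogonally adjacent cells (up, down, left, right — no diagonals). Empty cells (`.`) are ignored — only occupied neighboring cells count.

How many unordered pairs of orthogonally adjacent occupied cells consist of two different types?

14

Scan each occupied cell's neighbors to the right and below so each pair is counted once.
Row 0: 2(0,1)–1(0,2)≠ 2(0,1)–2(1,1)= 1(0,2)–1(0,3)= 1(0,2)–2(1,2)≠ 1(0,3)–1(0,4)= 1(0,3)–1(1,3)= 1(0,4)–2(0,5)≠ 1(0,4)–1(1,4)= 2(0,5)–2(0,6)= 2(0,5)–1(1,5)≠ 2(0,6)–1(1,6)≠  → 5/11 unlike.
Row 1: 2(1,1)–2(1,2)= 2(1,2)–1(1,3)≠ 2(1,2)–2(2,2)= 1(1,3)–1(1,4)= 1(1,3)–2(2,3)≠ 1(1,4)–1(1,5)= 1(1,5)–1(1,6)= 1(1,5)–1(2,5)= 1(1,6)–2(2,6)≠  → 3/9 unlike.
Row 2: 2(2,0)–2(3,0)= 2(2,2)–2(2,3)= 2(2,2)–2(3,2)= 2(2,3)–2(3,3)= 1(2,5)–2(2,6)≠ 1(2,5)–2(3,5)≠ 2(2,6)–2(3,6)=  → 2/7 unlike.
Row 3: 2(3,0)–2(4,0)= 2(3,2)–2(3,3)= 2(3,2)–2(4,2)= 2(3,3)–2(3,4)= 2(3,3)–2(4,3)= 2(3,4)–2(3,5)= 2(3,4)–1(4,4)≠ 2(3,5)–2(3,6)=  → 1/8 unlike.
Row 4: 2(4,0)–2(4,1)= 2(4,0)–2(5,0)= 2(4,1)–2(4,2)= 2(4,1)–2(5,1)= 2(4,2)–2(4,3)= 2(4,3)–1(4,4)≠ 1(4,4)–1(5,4)=  → 1/7 unlike.
Row 5: 2(5,0)–2(5,1)= 2(5,0)–2(6,0)= 2(5,1)–2(6,1)= 1(5,4)–1(5,5)= 1(5,4)–1(6,4)= 1(5,5)–2(5,6)≠ 1(5,5)–1(6,5)= 2(5,6)–2(6,6)=  → 1/8 unlike.
Row 6: 2(6,0)–2(6,1)= 1(6,3)–1(6,4)= 1(6,4)–1(6,5)= 1(6,5)–2(6,6)≠  → 1/4 unlike.
Total adjacent occupied pairs: 54; unlike-type pairs: 14.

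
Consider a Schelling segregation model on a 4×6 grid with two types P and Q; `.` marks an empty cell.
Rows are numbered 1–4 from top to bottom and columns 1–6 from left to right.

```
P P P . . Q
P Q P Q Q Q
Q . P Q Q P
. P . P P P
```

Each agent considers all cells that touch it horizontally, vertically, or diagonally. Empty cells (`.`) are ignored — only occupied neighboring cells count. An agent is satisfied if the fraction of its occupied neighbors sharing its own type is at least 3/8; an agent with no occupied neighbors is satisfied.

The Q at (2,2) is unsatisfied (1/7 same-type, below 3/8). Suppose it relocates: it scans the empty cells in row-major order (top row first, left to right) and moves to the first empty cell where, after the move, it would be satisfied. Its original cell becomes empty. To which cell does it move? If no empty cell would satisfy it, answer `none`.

Vacating (2,2). Empty cells in order:
  (1,4): 2/4 same-type → satisfied — stop here.

(1,4)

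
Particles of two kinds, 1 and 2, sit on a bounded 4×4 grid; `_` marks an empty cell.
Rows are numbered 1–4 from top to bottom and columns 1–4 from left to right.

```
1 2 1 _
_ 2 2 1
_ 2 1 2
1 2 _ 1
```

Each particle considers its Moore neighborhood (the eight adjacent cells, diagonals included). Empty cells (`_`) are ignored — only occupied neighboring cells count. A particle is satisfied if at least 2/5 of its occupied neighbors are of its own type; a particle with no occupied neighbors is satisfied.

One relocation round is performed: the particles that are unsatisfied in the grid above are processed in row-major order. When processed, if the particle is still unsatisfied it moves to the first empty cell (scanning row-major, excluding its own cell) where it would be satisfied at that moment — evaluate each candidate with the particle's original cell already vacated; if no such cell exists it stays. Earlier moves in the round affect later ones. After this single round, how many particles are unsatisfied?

1

Initially unsatisfied (in order): (1,1), (1,3), (3,3), (3,4), (4,1), (4,2).
  (1,1) → (1,4).
  (1,3): now satisfied by earlier moves; stays.
  (3,3): no empty cell satisfies it; stays.
  (3,4) → (1,1).
  (4,1) → (3,4).
  (4,2): now satisfied by earlier moves; stays.
Resulting grid:
2 2 1 1
_ 2 2 1
_ 2 1 1
_ 2 _ 1
Unsatisfied now: (2,3).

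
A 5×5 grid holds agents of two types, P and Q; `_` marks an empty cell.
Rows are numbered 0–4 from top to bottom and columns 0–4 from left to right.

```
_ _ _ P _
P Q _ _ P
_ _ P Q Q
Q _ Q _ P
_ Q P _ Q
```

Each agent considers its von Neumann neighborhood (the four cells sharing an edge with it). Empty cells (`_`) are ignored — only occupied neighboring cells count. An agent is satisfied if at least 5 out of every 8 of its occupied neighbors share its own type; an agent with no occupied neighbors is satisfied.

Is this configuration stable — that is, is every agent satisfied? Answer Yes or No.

No

Row 0: (0,3)P 0/0 ✓
Row 1: (1,0)P 0/1 ✗ · (1,1)Q 0/1 ✗ · (1,4)P 0/1 ✗
Row 2: (2,2)P 0/2 ✗ · (2,3)Q 1/2 ✗ · (2,4)Q 1/3 ✗
Row 3: (3,0)Q 0/0 ✓ · (3,2)Q 0/2 ✗ · (3,4)P 0/2 ✗
Row 4: (4,1)Q 0/1 ✗ · (4,2)P 0/2 ✗ · (4,4)Q 0/1 ✗
For instance (1,0) has only 0/1 same-type neighbors, below 5/8.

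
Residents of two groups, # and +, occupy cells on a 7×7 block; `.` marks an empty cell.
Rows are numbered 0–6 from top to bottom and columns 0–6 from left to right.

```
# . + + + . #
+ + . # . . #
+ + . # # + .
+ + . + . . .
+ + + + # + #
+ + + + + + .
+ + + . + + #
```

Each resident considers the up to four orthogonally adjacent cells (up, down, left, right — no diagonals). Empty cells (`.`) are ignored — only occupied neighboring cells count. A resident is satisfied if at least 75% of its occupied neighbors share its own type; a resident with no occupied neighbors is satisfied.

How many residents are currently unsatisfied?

13

Row 0: (0,0)# 0/1 not · (0,2)+ 1/1 satisfied · (0,3)+ 2/3 not · (0,4)+ 1/1 satisfied · (0,6)# 1/1 satisfied
Row 1: (1,0)+ 2/3 not · (1,1)+ 2/2 satisfied · (1,3)# 1/2 not · (1,6)# 1/1 satisfied
Row 2: (2,0)+ 3/3 satisfied · (2,1)+ 3/3 satisfied · (2,3)# 2/3 not · (2,4)# 1/2 not · (2,5)+ 0/1 not
Row 3: (3,0)+ 3/3 satisfied · (3,1)+ 3/3 satisfied · (3,3)+ 1/2 not
Row 4: (4,0)+ 3/3 satisfied · (4,1)+ 4/4 satisfied · (4,2)+ 3/3 satisfied · (4,3)+ 3/4 satisfied · (4,4)# 0/3 not · (4,5)+ 1/3 not · (4,6)# 0/1 not
Row 5: (5,0)+ 3/3 satisfied · (5,1)+ 4/4 satisfied · (5,2)+ 4/4 satisfied · (5,3)+ 3/3 satisfied · (5,4)+ 3/4 satisfied · (5,5)+ 3/3 satisfied
Row 6: (6,0)+ 2/2 satisfied · (6,1)+ 3/3 satisfied · (6,2)+ 2/2 satisfied · (6,4)+ 2/2 satisfied · (6,5)+ 2/3 not · (6,6)# 0/1 not
Unsatisfied: (0,0), (0,3), (1,0), (1,3), (2,3), (2,4), (2,5), (3,3), (4,4), (4,5), (4,6), (6,5), (6,6) — 13 in total.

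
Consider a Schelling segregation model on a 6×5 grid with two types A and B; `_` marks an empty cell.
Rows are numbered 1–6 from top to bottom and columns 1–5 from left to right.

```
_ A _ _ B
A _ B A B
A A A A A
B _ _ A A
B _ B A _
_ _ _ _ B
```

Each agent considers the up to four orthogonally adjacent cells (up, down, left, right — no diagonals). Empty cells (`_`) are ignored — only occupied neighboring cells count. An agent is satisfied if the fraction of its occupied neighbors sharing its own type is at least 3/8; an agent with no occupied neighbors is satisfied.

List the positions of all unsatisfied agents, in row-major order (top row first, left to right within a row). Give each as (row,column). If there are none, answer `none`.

(2,3), (2,4), (2,5), (5,3)

(1,2)A 0/0 ✓
(1,5)B 1/1 ✓
(2,1)A 1/1 ✓
(2,3)B 0/2 ✗
(2,4)A 1/3 ✗
(2,5)B 1/3 ✗
(3,1)A 2/3 ✓
(3,2)A 2/2 ✓
(3,3)A 2/3 ✓
(3,4)A 4/4 ✓
(3,5)A 2/3 ✓
(4,1)B 1/2 ✓
(4,4)A 3/3 ✓
(4,5)A 2/2 ✓
(5,1)B 1/1 ✓
(5,3)B 0/1 ✗
(5,4)A 1/2 ✓
(6,5)B 0/0 ✓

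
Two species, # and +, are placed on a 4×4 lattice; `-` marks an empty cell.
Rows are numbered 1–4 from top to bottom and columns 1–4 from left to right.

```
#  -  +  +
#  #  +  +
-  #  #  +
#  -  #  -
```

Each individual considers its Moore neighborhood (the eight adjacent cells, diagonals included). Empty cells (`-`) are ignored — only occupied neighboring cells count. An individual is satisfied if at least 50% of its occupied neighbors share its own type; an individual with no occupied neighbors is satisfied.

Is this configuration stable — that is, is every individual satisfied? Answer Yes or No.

Row 1: (1,1)# 2/2 satisfied · (1,3)+ 3/4 satisfied · (1,4)+ 3/3 satisfied
Row 2: (2,1)# 3/3 satisfied · (2,2)# 4/6 satisfied · (2,3)+ 4/7 satisfied · (2,4)+ 4/5 satisfied
Row 3: (3,2)# 5/6 satisfied · (3,3)# 3/6 satisfied · (3,4)+ 2/4 satisfied
Row 4: (4,1)# 1/1 satisfied · (4,3)# 2/3 satisfied
All meet the threshold, so the configuration is stable.

Yes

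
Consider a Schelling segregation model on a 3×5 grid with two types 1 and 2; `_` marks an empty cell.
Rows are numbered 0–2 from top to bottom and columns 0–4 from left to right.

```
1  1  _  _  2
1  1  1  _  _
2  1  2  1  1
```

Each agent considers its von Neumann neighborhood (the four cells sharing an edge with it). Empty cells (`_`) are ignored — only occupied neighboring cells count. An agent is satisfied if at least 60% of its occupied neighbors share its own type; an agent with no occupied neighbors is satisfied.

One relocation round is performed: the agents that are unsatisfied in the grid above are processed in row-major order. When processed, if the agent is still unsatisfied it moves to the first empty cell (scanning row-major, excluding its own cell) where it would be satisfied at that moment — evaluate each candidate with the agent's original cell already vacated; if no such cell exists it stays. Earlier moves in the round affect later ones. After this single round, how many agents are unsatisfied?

Initially unsatisfied (in order): (1,2), (2,0), (2,1), (2,2), (2,3).
  (1,2) → (0,2).
  (2,0): no empty cell satisfies it; stays.
  (2,1) → (1,2).
  (2,2): no empty cell satisfies it; stays.
  (2,3) → (1,3).
Resulting grid:
1 1 1 _ 2
1 1 1 1 _
2 _ 2 _ 1
Unsatisfied now: (2,0), (2,2).

2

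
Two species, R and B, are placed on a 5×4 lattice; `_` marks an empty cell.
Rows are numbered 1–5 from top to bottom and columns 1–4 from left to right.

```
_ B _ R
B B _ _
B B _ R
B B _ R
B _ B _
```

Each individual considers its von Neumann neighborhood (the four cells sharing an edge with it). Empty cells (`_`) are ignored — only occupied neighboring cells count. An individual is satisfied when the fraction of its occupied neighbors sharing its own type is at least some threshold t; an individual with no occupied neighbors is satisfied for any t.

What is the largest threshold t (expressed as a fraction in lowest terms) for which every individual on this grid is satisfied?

Row 1: (1,2)B 1/1 · (1,4)R — no occupied neighbors
Row 2: (2,1)B 2/2 · (2,2)B 3/3
Row 3: (3,1)B 3/3 · (3,2)B 3/3 · (3,4)R 1/1
Row 4: (4,1)B 3/3 · (4,2)B 2/2 · (4,4)R 1/1
Row 5: (5,1)B 1/1 · (5,3)B — no occupied neighbors
The smallest same-type fraction is 1/1 at (1,2), which reduces to 1/1. Any threshold above that leaves this individual unsatisfied.

1/1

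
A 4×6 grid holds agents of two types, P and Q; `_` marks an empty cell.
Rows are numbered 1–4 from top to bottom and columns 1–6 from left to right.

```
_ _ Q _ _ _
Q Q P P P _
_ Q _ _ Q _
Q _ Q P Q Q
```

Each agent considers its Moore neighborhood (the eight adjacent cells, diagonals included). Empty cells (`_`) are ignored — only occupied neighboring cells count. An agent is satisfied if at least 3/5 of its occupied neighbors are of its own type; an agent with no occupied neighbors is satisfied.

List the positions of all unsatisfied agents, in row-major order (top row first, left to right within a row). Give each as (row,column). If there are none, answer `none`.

(1,3), (2,3), (2,4), (2,5), (3,5), (4,3), (4,4)

Row 1: (1,3)Q 1/3 unhappy
Row 2: (2,1)Q 2/2 ok · (2,2)Q 3/4 ok · (2,3)P 1/4 unhappy · (2,4)P 2/4 unhappy · (2,5)P 1/2 unhappy
Row 3: (3,2)Q 4/5 ok · (3,5)Q 2/5 unhappy
Row 4: (4,1)Q 1/1 ok · (4,3)Q 1/2 unhappy · (4,4)P 0/3 unhappy · (4,5)Q 2/3 ok · (4,6)Q 2/2 ok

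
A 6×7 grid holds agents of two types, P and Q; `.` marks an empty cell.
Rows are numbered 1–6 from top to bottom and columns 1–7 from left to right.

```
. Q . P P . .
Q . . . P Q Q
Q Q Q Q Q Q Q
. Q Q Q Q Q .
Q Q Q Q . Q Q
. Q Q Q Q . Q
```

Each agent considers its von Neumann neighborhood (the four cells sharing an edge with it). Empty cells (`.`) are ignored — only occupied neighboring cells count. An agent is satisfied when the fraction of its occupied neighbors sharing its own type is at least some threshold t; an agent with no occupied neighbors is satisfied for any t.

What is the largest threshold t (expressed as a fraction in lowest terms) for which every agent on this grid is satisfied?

1/3

Row 1: (1,2)Q — no occupied neighbors · (1,4)P 1/1 · (1,5)P 2/2
Row 2: (2,1)Q 1/1 · (2,5)P 1/3 · (2,6)Q 2/3 · (2,7)Q 2/2
Row 3: (3,1)Q 2/2 · (3,2)Q 3/3 · (3,3)Q 3/3 · (3,4)Q 3/3 · (3,5)Q 3/4 · (3,6)Q 4/4 · (3,7)Q 2/2
Row 4: (4,2)Q 3/3 · (4,3)Q 4/4 · (4,4)Q 4/4 · (4,5)Q 3/3 · (4,6)Q 3/3
Row 5: (5,1)Q 1/1 · (5,2)Q 4/4 · (5,3)Q 4/4 · (5,4)Q 3/3 · (5,6)Q 2/2 · (5,7)Q 2/2
Row 6: (6,2)Q 2/2 · (6,3)Q 3/3 · (6,4)Q 3/3 · (6,5)Q 1/1 · (6,7)Q 1/1
The smallest same-type fraction is 1/3 at (2,5), which reduces to 1/3. Any threshold above that leaves this agent unsatisfied.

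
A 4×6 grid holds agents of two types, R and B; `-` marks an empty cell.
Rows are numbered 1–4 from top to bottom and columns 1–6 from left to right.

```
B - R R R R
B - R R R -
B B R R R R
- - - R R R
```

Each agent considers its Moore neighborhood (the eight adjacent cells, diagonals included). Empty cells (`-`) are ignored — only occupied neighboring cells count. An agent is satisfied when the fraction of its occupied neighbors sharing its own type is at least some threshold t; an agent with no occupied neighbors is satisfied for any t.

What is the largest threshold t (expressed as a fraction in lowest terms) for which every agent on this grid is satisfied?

Row 1: (1,1)B 1/1 · (1,3)R 3/3 · (1,4)R 5/5 · (1,5)R 4/4 · (1,6)R 2/2
Row 2: (2,1)B 3/3 · (2,3)R 5/6 · (2,4)R 8/8 · (2,5)R 7/7
Row 3: (3,1)B 2/2 · (3,2)B 2/4 · (3,3)R 4/5 · (3,4)R 7/7 · (3,5)R 7/7 · (3,6)R 4/4
Row 4: (4,4)R 4/4 · (4,5)R 5/5 · (4,6)R 3/3
The smallest same-type fraction is 2/4 at (3,2), which reduces to 1/2. Any threshold above that leaves this agent unsatisfied.

1/2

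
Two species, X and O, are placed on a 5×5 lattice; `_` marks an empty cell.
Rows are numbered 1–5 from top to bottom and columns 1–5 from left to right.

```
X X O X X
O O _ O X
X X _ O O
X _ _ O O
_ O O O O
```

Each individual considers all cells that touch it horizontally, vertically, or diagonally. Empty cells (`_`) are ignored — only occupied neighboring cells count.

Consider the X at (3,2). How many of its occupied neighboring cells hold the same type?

2

Occupied neighbors of (3,2): (2,1)=O, (2,2)=O, (3,1)=X, (4,1)=X.
Same type (X): 2 of 4.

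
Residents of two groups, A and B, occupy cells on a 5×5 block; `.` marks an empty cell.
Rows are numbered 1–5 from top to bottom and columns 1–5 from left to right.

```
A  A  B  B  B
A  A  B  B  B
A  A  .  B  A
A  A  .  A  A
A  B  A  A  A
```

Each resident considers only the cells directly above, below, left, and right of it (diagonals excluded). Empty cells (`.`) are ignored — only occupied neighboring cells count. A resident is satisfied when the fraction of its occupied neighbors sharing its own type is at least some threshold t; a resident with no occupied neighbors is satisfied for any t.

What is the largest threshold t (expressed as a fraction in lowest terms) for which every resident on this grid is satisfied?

(1,1)A 2/2
(1,2)A 2/3
(1,3)B 2/3
(1,4)B 3/3
(1,5)B 2/2
(2,1)A 3/3
(2,2)A 3/4
(2,3)B 2/3
(2,4)B 4/4
(2,5)B 2/3
(3,1)A 3/3
(3,2)A 3/3
(3,4)B 1/3
(3,5)A 1/3
(4,1)A 3/3
(4,2)A 2/3
(4,4)A 2/3
(4,5)A 3/3
(5,1)A 1/2
(5,2)B 0/3
(5,3)A 1/2
(5,4)A 3/3
(5,5)A 2/2
The smallest same-type fraction is 0/3 at (5,2), which reduces to 0/1. Any threshold above that leaves this resident unsatisfied.

0/1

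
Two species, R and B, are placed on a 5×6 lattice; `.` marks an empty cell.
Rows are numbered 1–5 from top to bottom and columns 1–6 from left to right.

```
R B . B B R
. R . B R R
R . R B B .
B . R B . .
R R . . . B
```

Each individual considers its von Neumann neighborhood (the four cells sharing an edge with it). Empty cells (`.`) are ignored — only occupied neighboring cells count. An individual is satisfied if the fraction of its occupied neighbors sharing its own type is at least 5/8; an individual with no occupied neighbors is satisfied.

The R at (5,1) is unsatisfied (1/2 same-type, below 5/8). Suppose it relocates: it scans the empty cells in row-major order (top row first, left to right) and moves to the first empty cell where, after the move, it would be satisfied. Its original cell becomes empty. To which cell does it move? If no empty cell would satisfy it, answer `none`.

Vacating (5,1). Empty cells in order:
  (1,3): 0/2 same-type → still unsatisfied.
  (2,1): 3/3 same-type → satisfied — stop here.

(2,1)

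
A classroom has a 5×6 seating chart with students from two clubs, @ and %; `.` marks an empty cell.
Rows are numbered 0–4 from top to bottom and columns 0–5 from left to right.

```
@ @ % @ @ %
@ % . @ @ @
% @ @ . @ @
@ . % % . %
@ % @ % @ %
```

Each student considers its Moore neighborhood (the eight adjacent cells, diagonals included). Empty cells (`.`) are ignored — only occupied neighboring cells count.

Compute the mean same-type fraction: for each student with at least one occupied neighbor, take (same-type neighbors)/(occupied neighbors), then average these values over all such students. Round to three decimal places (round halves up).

0.471

Row 0: (0,0)@ 2/3 · (0,1)@ 2/4 · (0,2)% 1/4 · (0,3)@ 3/4 · (0,4)@ 4/5 · (0,5)% 0/3
Row 1: (1,0)@ 3/5 · (1,1)% 2/7 · (1,3)@ 5/6 · (1,4)@ 6/7 · (1,5)@ 4/5
Row 2: (2,0)% 1/4 · (2,1)@ 3/6 · (2,2)@ 2/5 · (2,4)@ 4/6 · (2,5)@ 3/4
Row 3: (3,0)@ 2/4 · (3,2)% 3/6 · (3,3)% 2/6 · (3,5)% 1/4
Row 4: (4,0)@ 1/2 · (4,1)% 1/4 · (4,2)@ 0/4 · (4,3)% 2/4 · (4,4)@ 0/4 · (4,5)% 1/2
Sum over 26 students: 2/3 + 2/4 + 1/4 + 3/4 + 4/5 + 0/3 + 3/5 + 2/7 + 5/6 + 6/7 + 4/5 + 1/4 + 3/6 + 2/5 + 4/6 + 3/4 + 2/4 + 3/6 + 2/6 + 1/4 + 1/2 + 1/4 + 0/4 + 2/4 + 0/4 + 1/2 = 857/70; mean = 857/70 ÷ 26 = 857/1820 = 0.470879… → 0.471.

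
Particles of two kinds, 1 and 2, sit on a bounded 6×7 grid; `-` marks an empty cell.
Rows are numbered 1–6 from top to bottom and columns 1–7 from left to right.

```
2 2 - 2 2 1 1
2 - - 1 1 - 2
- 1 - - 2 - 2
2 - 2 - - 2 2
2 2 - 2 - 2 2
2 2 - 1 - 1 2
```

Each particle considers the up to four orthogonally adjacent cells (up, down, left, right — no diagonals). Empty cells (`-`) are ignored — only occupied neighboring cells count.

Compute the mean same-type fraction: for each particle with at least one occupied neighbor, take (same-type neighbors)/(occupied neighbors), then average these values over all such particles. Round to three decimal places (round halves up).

Row 1: (1,1)2 2/2 · (1,2)2 1/1 · (1,4)2 1/2 · (1,5)2 1/3 · (1,6)1 1/2 · (1,7)1 1/2
Row 2: (2,1)2 1/1 · (2,4)1 1/2 · (2,5)1 1/3 · (2,7)2 1/2
Row 3: (3,2)1 — no occupied neighbors · (3,5)2 0/1 · (3,7)2 2/2
Row 4: (4,1)2 1/1 · (4,3)2 — no occupied neighbors · (4,6)2 2/2 · (4,7)2 3/3
Row 5: (5,1)2 3/3 · (5,2)2 2/2 · (5,4)2 0/1 · (5,6)2 2/3 · (5,7)2 3/3
Row 6: (6,1)2 2/2 · (6,2)2 2/2 · (6,4)1 0/1 · (6,6)1 0/2 · (6,7)2 1/2
Sum over 25 particles: 2/2 + 1/1 + 1/2 + 1/3 + 1/2 + 1/2 + 1/1 + 1/2 + 1/3 + 1/2 + 0/1 + 2/2 + 1/1 + 2/2 + 3/3 + 3/3 + 2/2 + 0/1 + 2/3 + 3/3 + 2/2 + 2/2 + 0/1 + 0/2 + 1/2 = 49/3; mean = 49/3 ÷ 25 = 49/75 = 0.653333… → 0.653.

0.653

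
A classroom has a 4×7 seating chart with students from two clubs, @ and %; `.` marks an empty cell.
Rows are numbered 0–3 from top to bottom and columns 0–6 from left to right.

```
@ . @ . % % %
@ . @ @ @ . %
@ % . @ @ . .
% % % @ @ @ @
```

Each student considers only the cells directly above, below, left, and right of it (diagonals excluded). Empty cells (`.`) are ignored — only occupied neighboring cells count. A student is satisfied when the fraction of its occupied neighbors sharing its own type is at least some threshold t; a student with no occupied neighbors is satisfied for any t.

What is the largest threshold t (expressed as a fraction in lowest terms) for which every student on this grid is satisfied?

1/3

(0,0)@ 1/1
(0,2)@ 1/1
(0,4)% 1/2
(0,5)% 2/2
(0,6)% 2/2
(1,0)@ 2/2
(1,2)@ 2/2
(1,3)@ 3/3
(1,4)@ 2/3
(1,6)% 1/1
(2,0)@ 1/3
(2,1)% 1/2
(2,3)@ 3/3
(2,4)@ 3/3
(3,0)% 1/2
(3,1)% 3/3
(3,2)% 1/2
(3,3)@ 2/3
(3,4)@ 3/3
(3,5)@ 2/2
(3,6)@ 1/1
The smallest same-type fraction is 1/3 at (2,0), which reduces to 1/3. Any threshold above that leaves this student unsatisfied.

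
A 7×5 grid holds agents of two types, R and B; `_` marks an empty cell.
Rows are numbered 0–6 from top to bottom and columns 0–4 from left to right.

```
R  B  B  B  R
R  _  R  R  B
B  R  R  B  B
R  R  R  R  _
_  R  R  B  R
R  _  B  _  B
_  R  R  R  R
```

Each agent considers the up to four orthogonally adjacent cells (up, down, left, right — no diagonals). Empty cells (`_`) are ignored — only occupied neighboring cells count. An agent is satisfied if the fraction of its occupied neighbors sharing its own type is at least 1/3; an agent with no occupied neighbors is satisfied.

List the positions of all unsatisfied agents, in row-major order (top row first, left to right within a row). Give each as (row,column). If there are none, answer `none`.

(0,4), (1,3), (2,0), (2,3), (4,3), (4,4), (5,2), (5,4)

Row 0: (0,0)R 1/2 ok · (0,1)B 1/2 ok · (0,2)B 2/3 ok · (0,3)B 1/3 ok · (0,4)R 0/2 unhappy
Row 1: (1,0)R 1/2 ok · (1,2)R 2/3 ok · (1,3)R 1/4 unhappy · (1,4)B 1/3 ok
Row 2: (2,0)B 0/3 unhappy · (2,1)R 2/3 ok · (2,2)R 3/4 ok · (2,3)B 1/4 unhappy · (2,4)B 2/2 ok
Row 3: (3,0)R 1/2 ok · (3,1)R 4/4 ok · (3,2)R 4/4 ok · (3,3)R 1/3 ok
Row 4: (4,1)R 2/2 ok · (4,2)R 2/4 ok · (4,3)B 0/3 unhappy · (4,4)R 0/2 unhappy
Row 5: (5,0)R 0/0 ok · (5,2)B 0/2 unhappy · (5,4)B 0/2 unhappy
Row 6: (6,1)R 1/1 ok · (6,2)R 2/3 ok · (6,3)R 2/2 ok · (6,4)R 1/2 ok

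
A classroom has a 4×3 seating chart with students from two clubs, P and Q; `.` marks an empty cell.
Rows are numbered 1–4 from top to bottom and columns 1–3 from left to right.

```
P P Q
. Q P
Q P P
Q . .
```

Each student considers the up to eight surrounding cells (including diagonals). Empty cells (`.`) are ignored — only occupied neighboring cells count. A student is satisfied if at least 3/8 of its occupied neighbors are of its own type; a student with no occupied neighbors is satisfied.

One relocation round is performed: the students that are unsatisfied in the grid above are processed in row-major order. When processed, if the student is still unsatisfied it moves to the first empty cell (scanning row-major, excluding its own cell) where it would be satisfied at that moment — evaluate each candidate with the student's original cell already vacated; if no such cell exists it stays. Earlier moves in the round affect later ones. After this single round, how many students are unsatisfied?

2

Initially unsatisfied (in order): (1,3), (2,2).
  (1,3) → (2,1).
  (2,2) → (4,2).
Resulting grid:
P P .
Q . P
Q P P
Q Q .
Unsatisfied now: (2,1), (3,2).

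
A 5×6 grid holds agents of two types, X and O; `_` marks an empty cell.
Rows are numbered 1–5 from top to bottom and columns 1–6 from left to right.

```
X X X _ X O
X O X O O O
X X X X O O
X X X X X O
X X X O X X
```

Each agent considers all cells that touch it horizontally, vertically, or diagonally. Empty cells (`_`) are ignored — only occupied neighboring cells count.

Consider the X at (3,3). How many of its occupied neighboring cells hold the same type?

Occupied neighbors of (3,3): (2,2)=O, (2,3)=X, (2,4)=O, (3,2)=X, (3,4)=X, (4,2)=X, (4,3)=X, (4,4)=X.
Same type (X): 6 of 8.

6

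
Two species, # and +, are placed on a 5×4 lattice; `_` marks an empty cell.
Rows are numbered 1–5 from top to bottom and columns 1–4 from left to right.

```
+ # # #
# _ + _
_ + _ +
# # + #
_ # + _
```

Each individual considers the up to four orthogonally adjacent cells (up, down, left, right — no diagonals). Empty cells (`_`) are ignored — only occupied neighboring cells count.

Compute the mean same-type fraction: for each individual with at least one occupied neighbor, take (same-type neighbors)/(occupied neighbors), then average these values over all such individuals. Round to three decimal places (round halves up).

(1,1)+ 0/2
(1,2)# 1/2
(1,3)# 2/3
(1,4)# 1/1
(2,1)# 0/1
(2,3)+ 0/1
(3,2)+ 0/1
(3,4)+ 0/1
(4,1)# 1/1
(4,2)# 2/4
(4,3)+ 1/3
(4,4)# 0/2
(5,2)# 1/2
(5,3)+ 1/2
Sum over 14 individuals: 0/2 + 1/2 + 2/3 + 1/1 + 0/1 + 0/1 + 0/1 + 0/1 + 1/1 + 2/4 + 1/3 + 0/2 + 1/2 + 1/2 = 5; mean = 5 ÷ 14 = 5/14 = 0.357142… → 0.357.

0.357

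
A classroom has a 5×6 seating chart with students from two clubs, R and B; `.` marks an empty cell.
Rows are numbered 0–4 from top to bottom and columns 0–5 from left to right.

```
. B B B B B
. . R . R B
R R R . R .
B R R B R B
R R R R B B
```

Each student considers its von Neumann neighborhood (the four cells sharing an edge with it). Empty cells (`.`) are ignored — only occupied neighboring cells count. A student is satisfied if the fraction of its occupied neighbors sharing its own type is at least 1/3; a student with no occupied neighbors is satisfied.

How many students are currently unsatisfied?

(0,1)B 1/1 ok
(0,2)B 2/3 ok
(0,3)B 2/2 ok
(0,4)B 2/3 ok
(0,5)B 2/2 ok
(1,2)R 1/2 ok
(1,4)R 1/3 ok
(1,5)B 1/2 ok
(2,0)R 1/2 ok
(2,1)R 3/3 ok
(2,2)R 3/3 ok
(2,4)R 2/2 ok
(3,0)B 0/3 unhappy
(3,1)R 3/4 ok
(3,2)R 3/4 ok
(3,3)B 0/3 unhappy
(3,4)R 1/4 unhappy
(3,5)B 1/2 ok
(4,0)R 1/2 ok
(4,1)R 3/3 ok
(4,2)R 3/3 ok
(4,3)R 1/3 ok
(4,4)B 1/3 ok
(4,5)B 2/2 ok
Unsatisfied: (3,0), (3,3), (3,4) — 3 in total.

3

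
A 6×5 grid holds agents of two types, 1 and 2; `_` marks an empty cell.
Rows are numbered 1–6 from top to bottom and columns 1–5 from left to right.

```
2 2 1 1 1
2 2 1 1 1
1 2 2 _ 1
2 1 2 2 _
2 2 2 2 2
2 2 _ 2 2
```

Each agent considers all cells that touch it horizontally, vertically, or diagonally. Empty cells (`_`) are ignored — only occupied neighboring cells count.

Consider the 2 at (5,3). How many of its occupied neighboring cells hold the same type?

6

Occupied neighbors of (5,3): (4,2)=1, (4,3)=2, (4,4)=2, (5,2)=2, (5,4)=2, (6,2)=2, (6,4)=2.
Same type (2): 6 of 7.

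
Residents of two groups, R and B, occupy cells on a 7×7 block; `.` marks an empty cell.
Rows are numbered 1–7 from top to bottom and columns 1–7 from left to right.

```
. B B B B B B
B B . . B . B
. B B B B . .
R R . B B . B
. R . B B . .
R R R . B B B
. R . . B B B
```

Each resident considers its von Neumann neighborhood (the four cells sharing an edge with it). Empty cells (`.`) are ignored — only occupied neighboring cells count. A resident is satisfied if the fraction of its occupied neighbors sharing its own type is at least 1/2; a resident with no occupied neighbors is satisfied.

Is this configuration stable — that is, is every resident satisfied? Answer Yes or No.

Yes

(1,2)B 2/2 satisfied
(1,3)B 2/2 satisfied
(1,4)B 2/2 satisfied
(1,5)B 3/3 satisfied
(1,6)B 2/2 satisfied
(1,7)B 2/2 satisfied
(2,1)B 1/1 satisfied
(2,2)B 3/3 satisfied
(2,5)B 2/2 satisfied
(2,7)B 1/1 satisfied
(3,2)B 2/3 satisfied
(3,3)B 2/2 satisfied
(3,4)B 3/3 satisfied
(3,5)B 3/3 satisfied
(4,1)R 1/1 satisfied
(4,2)R 2/3 satisfied
(4,4)B 3/3 satisfied
(4,5)B 3/3 satisfied
(4,7)B 0/0 satisfied
(5,2)R 2/2 satisfied
(5,4)B 2/2 satisfied
(5,5)B 3/3 satisfied
(6,1)R 1/1 satisfied
(6,2)R 4/4 satisfied
(6,3)R 1/1 satisfied
(6,5)B 3/3 satisfied
(6,6)B 3/3 satisfied
(6,7)B 2/2 satisfied
(7,2)R 1/1 satisfied
(7,5)B 2/2 satisfied
(7,6)B 3/3 satisfied
(7,7)B 2/2 satisfied
All meet the threshold, so the configuration is stable.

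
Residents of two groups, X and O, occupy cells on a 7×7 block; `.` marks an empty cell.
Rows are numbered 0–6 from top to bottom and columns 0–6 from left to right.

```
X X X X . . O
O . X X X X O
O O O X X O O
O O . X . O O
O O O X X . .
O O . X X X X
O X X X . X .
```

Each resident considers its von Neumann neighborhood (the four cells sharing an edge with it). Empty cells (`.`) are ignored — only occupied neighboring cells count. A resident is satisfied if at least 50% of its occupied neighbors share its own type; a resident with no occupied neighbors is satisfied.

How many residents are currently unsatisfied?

Row 0: (0,0)X 1/2 ✓ · (0,1)X 2/2 ✓ · (0,2)X 3/3 ✓ · (0,3)X 2/2 ✓ · (0,6)O 1/1 ✓
Row 1: (1,0)O 1/2 ✓ · (1,2)X 2/3 ✓ · (1,3)X 4/4 ✓ · (1,4)X 3/3 ✓ · (1,5)X 1/3 ✗ · (1,6)O 2/3 ✓
Row 2: (2,0)O 3/3 ✓ · (2,1)O 3/3 ✓ · (2,2)O 1/3 ✗ · (2,3)X 3/4 ✓ · (2,4)X 2/3 ✓ · (2,5)O 2/4 ✓ · (2,6)O 3/3 ✓
Row 3: (3,0)O 3/3 ✓ · (3,1)O 3/3 ✓ · (3,3)X 2/2 ✓ · (3,5)O 2/2 ✓ · (3,6)O 2/2 ✓
Row 4: (4,0)O 3/3 ✓ · (4,1)O 4/4 ✓ · (4,2)O 1/2 ✓ · (4,3)X 3/4 ✓ · (4,4)X 2/2 ✓
Row 5: (5,0)O 3/3 ✓ · (5,1)O 2/3 ✓ · (5,3)X 3/3 ✓ · (5,4)X 3/3 ✓ · (5,5)X 3/3 ✓ · (5,6)X 1/1 ✓
Row 6: (6,0)O 1/2 ✓ · (6,1)X 1/3 ✗ · (6,2)X 2/2 ✓ · (6,3)X 2/2 ✓ · (6,5)X 1/1 ✓
Unsatisfied: (1,5), (2,2), (6,1) — 3 in total.

3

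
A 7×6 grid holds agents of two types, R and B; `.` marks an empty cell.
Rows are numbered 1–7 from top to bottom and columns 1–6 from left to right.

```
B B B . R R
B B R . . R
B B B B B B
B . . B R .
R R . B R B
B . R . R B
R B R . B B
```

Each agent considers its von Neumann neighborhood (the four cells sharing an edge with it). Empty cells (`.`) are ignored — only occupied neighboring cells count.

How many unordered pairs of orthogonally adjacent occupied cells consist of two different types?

Scan each occupied cell's neighbors to the right and below so each pair is counted once.
Row 1: B(1,1)–B(1,2)= B(1,1)–B(2,1)= B(1,2)–B(1,3)= B(1,2)–B(2,2)= B(1,3)–R(2,3)≠ R(1,5)–R(1,6)= R(1,6)–R(2,6)=  → 1/7 unlike.
Row 2: B(2,1)–B(2,2)= B(2,1)–B(3,1)= B(2,2)–R(2,3)≠ B(2,2)–B(3,2)= R(2,3)–B(3,3)≠ R(2,6)–B(3,6)≠  → 3/6 unlike.
Row 3: B(3,1)–B(3,2)= B(3,1)–B(4,1)= B(3,2)–B(3,3)= B(3,3)–B(3,4)= B(3,4)–B(3,5)= B(3,4)–B(4,4)= B(3,5)–B(3,6)= B(3,5)–R(4,5)≠  → 1/8 unlike.
Row 4: B(4,1)–R(5,1)≠ B(4,4)–R(4,5)≠ B(4,4)–B(5,4)= R(4,5)–R(5,5)=  → 2/4 unlike.
Row 5: R(5,1)–R(5,2)= R(5,1)–B(6,1)≠ B(5,4)–R(5,5)≠ R(5,5)–B(5,6)≠ R(5,5)–R(6,5)= B(5,6)–B(6,6)=  → 3/6 unlike.
Row 6: B(6,1)–R(7,1)≠ R(6,3)–R(7,3)= R(6,5)–B(6,6)≠ R(6,5)–B(7,5)≠ B(6,6)–B(7,6)=  → 3/5 unlike.
Row 7: R(7,1)–B(7,2)≠ B(7,2)–R(7,3)≠ B(7,5)–B(7,6)=  → 2/3 unlike.
Total adjacent occupied pairs: 39; unlike-type pairs: 15.

15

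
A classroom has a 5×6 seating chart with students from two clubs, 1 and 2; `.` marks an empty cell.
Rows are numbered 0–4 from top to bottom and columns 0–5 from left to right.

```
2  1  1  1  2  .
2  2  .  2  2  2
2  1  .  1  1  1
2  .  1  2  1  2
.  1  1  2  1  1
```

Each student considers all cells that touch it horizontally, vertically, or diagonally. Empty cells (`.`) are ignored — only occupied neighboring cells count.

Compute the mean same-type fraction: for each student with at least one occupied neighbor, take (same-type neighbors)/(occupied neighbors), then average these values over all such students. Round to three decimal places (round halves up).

0.448

(0,0)2 2/3
(0,1)1 1/4
(0,2)1 2/4
(0,3)1 1/4
(0,4)2 3/4
(1,0)2 3/5
(1,1)2 3/6
(1,3)2 2/6
(1,4)2 3/7
(1,5)2 2/4
(2,0)2 3/4
(2,1)1 1/5
(2,3)1 3/6
(2,4)1 3/8
(2,5)1 2/5
(3,0)2 1/3
(3,2)1 4/6
(3,3)2 1/7
(3,4)1 5/8
(3,5)2 0/5
(4,1)1 2/3
(4,2)1 2/4
(4,3)2 1/5
(4,4)1 2/5
(4,5)1 2/3
Sum over 25 students: 2/3 + 1/4 + 2/4 + 1/4 + 3/4 + 3/5 + 3/6 + 2/6 + 3/7 + 2/4 + 3/4 + 1/5 + 3/6 + 3/8 + 2/5 + 1/3 + 4/6 + 1/7 + 5/8 + 0/5 + 2/3 + 2/4 + 1/5 + 2/5 + 2/3 = 2353/210; mean = 2353/210 ÷ 25 = 2353/5250 = 0.448190… → 0.448.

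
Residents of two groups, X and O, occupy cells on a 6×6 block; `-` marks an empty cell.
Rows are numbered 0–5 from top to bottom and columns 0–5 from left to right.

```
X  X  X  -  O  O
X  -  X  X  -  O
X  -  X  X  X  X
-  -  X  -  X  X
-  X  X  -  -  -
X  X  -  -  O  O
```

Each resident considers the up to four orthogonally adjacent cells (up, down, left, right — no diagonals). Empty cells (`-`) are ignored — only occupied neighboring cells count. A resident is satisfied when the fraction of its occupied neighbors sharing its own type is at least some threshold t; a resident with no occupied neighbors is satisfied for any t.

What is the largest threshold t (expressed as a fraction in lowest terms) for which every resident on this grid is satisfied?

(0,0)X 2/2
(0,1)X 2/2
(0,2)X 2/2
(0,4)O 1/1
(0,5)O 2/2
(1,0)X 2/2
(1,2)X 3/3
(1,3)X 2/2
(1,5)O 1/2
(2,0)X 1/1
(2,2)X 3/3
(2,3)X 3/3
(2,4)X 3/3
(2,5)X 2/3
(3,2)X 2/2
(3,4)X 2/2
(3,5)X 2/2
(4,1)X 2/2
(4,2)X 2/2
(5,0)X 1/1
(5,1)X 2/2
(5,4)O 1/1
(5,5)O 1/1
The smallest same-type fraction is 1/2 at (1,5), which reduces to 1/2. Any threshold above that leaves this resident unsatisfied.

1/2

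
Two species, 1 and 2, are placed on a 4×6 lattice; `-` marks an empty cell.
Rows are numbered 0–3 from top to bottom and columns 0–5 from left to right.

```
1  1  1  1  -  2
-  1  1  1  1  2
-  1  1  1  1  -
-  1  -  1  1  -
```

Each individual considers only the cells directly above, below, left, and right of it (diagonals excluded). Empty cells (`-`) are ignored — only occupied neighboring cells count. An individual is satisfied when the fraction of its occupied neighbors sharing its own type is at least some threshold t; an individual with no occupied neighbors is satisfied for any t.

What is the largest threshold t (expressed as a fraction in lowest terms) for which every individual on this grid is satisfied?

(0,0)1 1/1
(0,1)1 3/3
(0,2)1 3/3
(0,3)1 2/2
(0,5)2 1/1
(1,1)1 3/3
(1,2)1 4/4
(1,3)1 4/4
(1,4)1 2/3
(1,5)2 1/2
(2,1)1 3/3
(2,2)1 3/3
(2,3)1 4/4
(2,4)1 3/3
(3,1)1 1/1
(3,3)1 2/2
(3,4)1 2/2
The smallest same-type fraction is 1/2 at (1,5), which reduces to 1/2. Any threshold above that leaves this individual unsatisfied.

1/2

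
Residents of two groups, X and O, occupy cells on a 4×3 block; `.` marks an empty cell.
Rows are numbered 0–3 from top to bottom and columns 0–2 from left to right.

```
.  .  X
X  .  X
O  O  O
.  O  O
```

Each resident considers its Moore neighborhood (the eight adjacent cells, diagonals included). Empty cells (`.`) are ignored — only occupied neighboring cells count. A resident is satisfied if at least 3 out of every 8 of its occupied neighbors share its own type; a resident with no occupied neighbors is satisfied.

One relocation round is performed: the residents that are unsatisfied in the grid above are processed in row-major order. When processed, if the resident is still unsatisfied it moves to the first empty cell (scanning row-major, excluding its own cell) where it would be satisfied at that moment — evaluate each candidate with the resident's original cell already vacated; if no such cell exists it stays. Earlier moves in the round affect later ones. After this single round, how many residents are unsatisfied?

0

Initially unsatisfied (in order): (1,0), (1,2).
  (1,0) → (0,0).
  (1,2) → (0,1).
Resulting grid:
X X X
. . .
O O O
. O O
All satisfied now.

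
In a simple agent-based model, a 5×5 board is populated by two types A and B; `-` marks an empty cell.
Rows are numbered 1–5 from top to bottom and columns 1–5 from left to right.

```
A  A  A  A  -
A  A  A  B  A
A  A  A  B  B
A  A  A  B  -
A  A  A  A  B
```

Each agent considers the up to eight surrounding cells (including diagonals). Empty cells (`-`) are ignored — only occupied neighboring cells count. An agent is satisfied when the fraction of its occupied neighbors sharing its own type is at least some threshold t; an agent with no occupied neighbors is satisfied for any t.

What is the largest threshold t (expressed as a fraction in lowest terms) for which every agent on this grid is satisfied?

Row 1: (1,1)A 3/3 · (1,2)A 5/5 · (1,3)A 4/5 · (1,4)A 3/4
Row 2: (2,1)A 5/5 · (2,2)A 8/8 · (2,3)A 6/8 · (2,4)B 2/7 · (2,5)A 1/4
Row 3: (3,1)A 5/5 · (3,2)A 8/8 · (3,3)A 5/8 · (3,4)B 3/7 · (3,5)B 3/4
Row 4: (4,1)A 5/5 · (4,2)A 8/8 · (4,3)A 6/8 · (4,4)B 3/7
Row 5: (5,1)A 3/3 · (5,2)A 5/5 · (5,3)A 4/5 · (5,4)A 2/4 · (5,5)B 1/2
The smallest same-type fraction is 1/4 at (2,5), which reduces to 1/4. Any threshold above that leaves this agent unsatisfied.

1/4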